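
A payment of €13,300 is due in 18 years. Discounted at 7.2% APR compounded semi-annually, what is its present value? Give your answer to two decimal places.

Periodic rate i = 0.072/2 = 0.036; n = 18 × 2 = 36 periods.
PV = FV·(1+i)^(−n) = 13,300 × 0.279930 = 3,723.0635

€3,723.06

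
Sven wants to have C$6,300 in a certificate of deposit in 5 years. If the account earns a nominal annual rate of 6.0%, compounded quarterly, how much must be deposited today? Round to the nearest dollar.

C$4,678

With 4 periods per year: i = 0.015, n = 20.
PV = FV·(1+i)^(−n) = 6,300 × 0.742470 = 4,677.5636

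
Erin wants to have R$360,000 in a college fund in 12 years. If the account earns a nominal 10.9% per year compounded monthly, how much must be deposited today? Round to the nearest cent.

Periodic rate i = 0.109/12 = 0.00908333; n = 12 × 12 = 144 periods.
PV = FV·(1+i)^(−n) = 360,000 × 0.271961 = 97,906.0947

R$97,906.09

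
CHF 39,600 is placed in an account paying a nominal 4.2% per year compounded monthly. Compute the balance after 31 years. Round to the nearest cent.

Periodic rate i = 0.042/12 = 0.0035; n = 31 × 12 = 372 periods.
FV = PV·(1+i)^n = 39,600 × 3.668294 = 145,264.4567

CHF 145,264.46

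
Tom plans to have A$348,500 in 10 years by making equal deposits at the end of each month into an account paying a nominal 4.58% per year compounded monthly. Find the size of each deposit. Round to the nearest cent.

A$2,295.14

With 12 periods per year: i = 0.00381667, n = 120.
FV-annuity factor = 151.842280; PMT = 348500 / 151.842280 = 2,295.1447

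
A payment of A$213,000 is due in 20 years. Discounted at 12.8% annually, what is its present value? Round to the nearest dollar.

A$19,151

PV = 213,000 / (1 + 0.128)^20 = 213,000 / 11.121977 = 19,151.2714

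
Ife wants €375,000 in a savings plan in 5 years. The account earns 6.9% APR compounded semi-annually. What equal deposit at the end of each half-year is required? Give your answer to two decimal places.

€32,039.45

i = 0.069/2 = 0.0345 per half-year; n = 5·2 = 10.
FV-annuity factor = 11.704321; PMT = 375000 / 11.704321 = 32,039.4498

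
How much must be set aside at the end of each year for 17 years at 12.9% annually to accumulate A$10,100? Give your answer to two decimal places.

PMT = 10100 / ( [(1+0.129)^17 − 1] / 0.129 ) = 10100 / 53.230854 = 189.7396

A$189.74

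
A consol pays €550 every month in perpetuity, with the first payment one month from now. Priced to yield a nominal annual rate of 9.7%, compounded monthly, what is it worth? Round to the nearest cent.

Periodic rate i = 0.097/12 = 0.00808333.
PV = PMT / i = 550 / 0.00808333 = 68,041.2371

€68,041.24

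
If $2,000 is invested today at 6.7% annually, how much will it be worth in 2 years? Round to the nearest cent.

FV = PV·(1+i)^n = 2,000 × 1.138489 = 2,276.9780

$2,276.98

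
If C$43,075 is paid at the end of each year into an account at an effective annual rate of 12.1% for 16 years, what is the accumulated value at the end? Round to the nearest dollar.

C$1,857,764

FV = 43075 × [(1+0.121)^16 − 1] / 0.121 = 43075 × 43.128592 = 1,857,764.0914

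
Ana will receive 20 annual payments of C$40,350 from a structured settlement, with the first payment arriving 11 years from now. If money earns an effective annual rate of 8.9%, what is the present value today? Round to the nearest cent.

C$158,149.51

PV at t=10 (ordinary 20-year annuity): 40350 × a(20|0.089) = 40350 × 9.193971 = 370,976.7201
Discount back 10 years: 370,976.7201 × (1+0.089)^(−10) = 370,976.7201 × 0.426306 = 158,149.5133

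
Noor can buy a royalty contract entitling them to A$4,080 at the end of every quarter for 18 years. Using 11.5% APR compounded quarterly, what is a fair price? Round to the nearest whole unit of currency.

A$123,475

Periodic rate i = 0.115/4 = 0.02875; n = 18 × 4 = 72 periods.
Annuity factor a(72|0.02875) = 30.263497; PV = 4080 × 30.263497 = 123,475.0676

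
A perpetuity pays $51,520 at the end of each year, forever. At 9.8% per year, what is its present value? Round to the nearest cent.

$525,714.29

PV = C/r = 51520/0.098 = 525,714.2857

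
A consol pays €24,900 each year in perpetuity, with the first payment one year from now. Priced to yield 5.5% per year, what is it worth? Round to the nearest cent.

€452,727.27

PV = C/r = 24900/0.055 = 452,727.2727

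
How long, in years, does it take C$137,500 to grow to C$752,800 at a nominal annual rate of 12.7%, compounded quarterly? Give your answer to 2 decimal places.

13.60 years

Periodic rate i = 0.127/4 = 0.03175.
(1+i)^n = 752800/137500 = 5.47491, so n = ln 5.47491 / ln 1.03175 = 54.3945 quarters
= 54.3945/4 years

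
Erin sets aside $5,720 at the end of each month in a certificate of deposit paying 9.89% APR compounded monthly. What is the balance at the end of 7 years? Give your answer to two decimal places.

$688,929.51

Periodic rate i = 0.0989/12 = 0.00824167; n = 7 × 12 = 84 periods.
FV = PMT · [(1+i)^n − 1] / i = 5720 · 120.442222 = 688,929.5115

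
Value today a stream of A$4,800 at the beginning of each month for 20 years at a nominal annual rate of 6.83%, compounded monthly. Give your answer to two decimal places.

i = 0.0683/12 = 0.00569167 per month; n = 20·12 = 240.
Annuity factor a(240|0.00569167) × (1+i) = 131.441038; PV = 4800 × 131.441038 = 630,916.9830
Payments are at the start of each period, so multiply by (1+i).

A$630,916.98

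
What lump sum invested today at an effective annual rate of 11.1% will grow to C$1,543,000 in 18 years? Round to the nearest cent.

C$232,013.29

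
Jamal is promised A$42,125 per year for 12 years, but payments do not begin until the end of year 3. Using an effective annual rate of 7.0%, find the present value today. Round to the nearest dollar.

A$292,240

Value one period before first payment (t=2): 42125 × [1 − (1+0.07)^(−12)] / 0.07 = 42125 × 7.942686 = 334,585.6602
PV₀ = 334,585.6602 / (1+0.07)^2 = 334,585.6602 / 1.144900 = 292,240.0736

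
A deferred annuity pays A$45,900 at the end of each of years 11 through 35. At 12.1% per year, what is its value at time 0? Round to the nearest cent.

PV at t=10 (ordinary 25-year annuity): 45900 × a(25|0.121) = 45900 × 7.789046 = 357,517.2224
PV₀ = 357,517.2224 / (1+0.121)^10 = 357,517.2224 / 3.133691 = 114,088.2298

A$114,088.23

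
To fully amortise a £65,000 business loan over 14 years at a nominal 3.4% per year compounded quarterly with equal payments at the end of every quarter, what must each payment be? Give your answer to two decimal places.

Periodic rate i = 0.034/4 = 0.0085; n = 14 × 4 = 56 periods.
Annuity-PV factor = 44.410061; PMT = 65000 / 44.410061 = 1,463.6323

£1,463.63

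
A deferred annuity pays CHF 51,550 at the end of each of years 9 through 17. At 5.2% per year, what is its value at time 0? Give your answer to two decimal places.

CHF 242,091.87

Value one period before first payment (t=8): 51550 × [1 − (1+0.052)^(−9)] / 0.052 = 51550 × 7.044943 = 363,166.7868
PV₀ = 363,166.7868 / (1+0.052)^8 = 363,166.7868 / 1.500120 = 242,091.8699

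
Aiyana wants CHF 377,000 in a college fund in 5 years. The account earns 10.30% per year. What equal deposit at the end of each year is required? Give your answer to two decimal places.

FV-annuity factor = 6.141666; PMT = 377000 / 6.141666 = 61,383.9940

CHF 61,383.99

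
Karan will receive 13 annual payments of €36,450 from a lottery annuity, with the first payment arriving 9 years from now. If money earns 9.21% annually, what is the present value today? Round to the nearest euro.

€133,367

Value one period before first payment (t=8): 36450 × [1 − (1+0.0921)^(−13)] / 0.0921 = 36450 × 7.403710 = 269,865.2172
Discount back 8 years: 269,865.2172 × (1+0.0921)^(−8) = 269,865.2172 × 0.494198 = 133,366.7768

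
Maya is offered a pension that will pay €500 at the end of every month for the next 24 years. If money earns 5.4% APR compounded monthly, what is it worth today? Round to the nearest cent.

Periodic rate i = 0.054/12 = 0.0045; n = 24 × 12 = 288 periods.
PV = PMT · [1 − (1+i)^(−n)] / i = 500 · 161.239830 = 80,619.9152

€80,619.92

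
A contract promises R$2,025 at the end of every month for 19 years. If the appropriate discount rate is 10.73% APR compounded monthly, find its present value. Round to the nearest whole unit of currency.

i = 0.1073/12 = 0.00894167 per month; n = 19·12 = 228.
Annuity factor a(228|0.00894167) = 97.142639; PV = 2025 × 97.142639 = 196,713.8436

R$196,714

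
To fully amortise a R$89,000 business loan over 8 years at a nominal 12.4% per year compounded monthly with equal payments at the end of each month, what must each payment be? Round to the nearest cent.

R$1,466.13

With 12 periods per year: i = 0.0103333, n = 96.
PMT = 89000 / ( [1 − (1+0.0103333)^(−96)] / 0.0103333 ) = 89000 / 60.703863 = 1,466.1340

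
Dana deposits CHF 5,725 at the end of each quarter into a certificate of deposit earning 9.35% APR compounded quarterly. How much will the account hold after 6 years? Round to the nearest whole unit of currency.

With 4 periods per year: i = 0.023375, n = 24.
Accumulation factor s(24|0.023375) = 31.706797; FV = 5725 × 31.706797 = 181,521.4102

CHF 181,521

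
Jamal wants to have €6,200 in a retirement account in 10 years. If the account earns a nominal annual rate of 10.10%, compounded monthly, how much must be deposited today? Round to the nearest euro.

€2,268

With 12 periods per year: i = 0.00841667, n = 120.
PV = 6,200 / (1 + 0.00841667)^120 = 6,200 / 2.734021 = 2,267.7225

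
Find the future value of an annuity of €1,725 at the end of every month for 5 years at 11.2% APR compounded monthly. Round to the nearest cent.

€137,901.10

Periodic rate i = 0.112/12 = 0.00933333; n = 5 × 12 = 60 periods.
FV = PMT · [(1+i)^n − 1] / i = 1725 · 79.942669 = 137,901.1042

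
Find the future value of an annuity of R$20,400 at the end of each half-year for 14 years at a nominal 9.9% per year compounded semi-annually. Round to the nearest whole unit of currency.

Periodic rate i = 0.099/2 = 0.0495; n = 14 × 2 = 28 periods.
Accumulation factor s(28|0.0495) = 57.943341; FV = 20400 × 57.943341 = 1,182,044.1560

R$1,182,044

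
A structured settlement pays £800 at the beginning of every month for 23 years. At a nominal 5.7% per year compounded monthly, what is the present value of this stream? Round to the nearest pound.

Periodic rate i = 0.057/12 = 0.00475; n = 23 × 12 = 276 periods.
PV = 800 × [1 − (1+0.00475)^(−276)] / 0.00475 × (1+i) = 800 × 154.332075 = 123,465.6597
(annuity-due: payments at period start, so ×(1+i).)

£123,466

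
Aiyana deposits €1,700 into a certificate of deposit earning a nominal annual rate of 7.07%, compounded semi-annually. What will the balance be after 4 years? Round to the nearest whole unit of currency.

€2,245

Periodic rate i = 0.0707/2 = 0.03535; n = 4 × 2 = 8 periods.
FV = 1,700 × (1 + 0.03535)^8 = 2,244.6386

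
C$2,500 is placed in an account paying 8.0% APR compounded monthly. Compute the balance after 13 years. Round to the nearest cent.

C$7,048.67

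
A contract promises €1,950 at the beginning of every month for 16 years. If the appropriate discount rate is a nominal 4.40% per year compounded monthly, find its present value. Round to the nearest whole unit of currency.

With 12 periods per year: i = 0.00366667, n = 192.
PV = 1950 × [1 − (1+0.00366667)^(−192)] / 0.00366667 × (1+i) = 1950 × 138.166537 = 269,424.7466
(annuity-due: payments at period start, so ×(1+i).)

€269,425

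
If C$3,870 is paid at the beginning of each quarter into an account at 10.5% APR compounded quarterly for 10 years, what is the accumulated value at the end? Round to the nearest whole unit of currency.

C$275,243

Periodic rate i = 0.105/4 = 0.02625; n = 10 × 4 = 40 periods.
Accumulation factor s(40|0.02625) × (1+i) = 71.122290; FV = 3870 × 71.122290 = 275,243.2631
Payments are at the start of each period, so multiply by (1+i).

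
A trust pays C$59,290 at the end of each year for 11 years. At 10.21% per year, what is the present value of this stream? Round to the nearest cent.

PV = PMT · [1 − (1+i)^(−n)] / i = 59290 · 6.432741 = 381,397.2136

C$381,397.21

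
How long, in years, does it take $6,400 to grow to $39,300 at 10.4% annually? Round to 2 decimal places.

18.34 years

(1+i)^n = 39300/6400 = 6.14062, so n = ln 6.14062 / ln 1.104 = 18.3437 years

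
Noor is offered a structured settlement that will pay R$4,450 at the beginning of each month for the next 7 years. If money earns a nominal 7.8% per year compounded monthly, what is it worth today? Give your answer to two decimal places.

Periodic rate i = 0.078/12 = 0.0065; n = 7 × 12 = 84 periods.
PV = PMT · [1 − (1+i)^(−n)] / i × (1+i) = 4450 · 64.991005 = 289,209.9725
Payments are at the start of each period, so multiply by (1+i).

R$289,209.97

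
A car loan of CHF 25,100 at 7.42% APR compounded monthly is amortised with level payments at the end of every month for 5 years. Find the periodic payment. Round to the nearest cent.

CHF 502.00

i = 0.0742/12 = 0.00618333 per month; n = 5·12 = 60.
PMT = 25100 / ( [1 − (1+0.00618333)^(−60)] / 0.00618333 ) = 25100 / 50.000114 = 501.9989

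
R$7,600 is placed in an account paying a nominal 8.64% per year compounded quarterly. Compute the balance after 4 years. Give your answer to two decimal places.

R$10,698.13

i = 0.0864/4 = 0.0216 per quarter; n = 4·4 = 16.
FV = PV·(1+i)^n = 7,600 × 1.407648 = 10,698.1268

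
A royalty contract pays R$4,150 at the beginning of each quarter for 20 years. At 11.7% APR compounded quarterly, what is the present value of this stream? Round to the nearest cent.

Periodic rate i = 0.117/4 = 0.02925; n = 20 × 4 = 80 periods.
PV = PMT · [1 − (1+i)^(−n)] / i × (1+i) = 4150 · 31.682736 = 131,483.3550
Payments are at the start of each period, so multiply by (1+i).

R$131,483.35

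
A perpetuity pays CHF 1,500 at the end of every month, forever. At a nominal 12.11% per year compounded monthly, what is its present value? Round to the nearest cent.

Periodic rate i = 0.1211/12 = 0.0100917.
PV = PMT / i = 1500 / 0.0100917 = 148,637.4897

CHF 148,637.49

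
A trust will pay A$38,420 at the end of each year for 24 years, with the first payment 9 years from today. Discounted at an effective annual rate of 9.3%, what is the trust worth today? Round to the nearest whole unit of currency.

A$178,820

Value one period before first payment (t=8): 38420 × [1 − (1+0.093)^(−24)] / 0.093 = 38420 × 9.480260 = 364,231.6017
PV₀ = 364,231.6017 / (1+0.093)^8 = 364,231.6017 / 2.036861 = 178,820.0978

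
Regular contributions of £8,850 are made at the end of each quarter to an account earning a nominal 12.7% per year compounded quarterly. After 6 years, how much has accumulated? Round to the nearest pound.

With 4 periods per year: i = 0.03175, n = 24.
FV = PMT · [(1+i)^n − 1] / i = 8850 · 35.191329 = 311,443.2592

£311,443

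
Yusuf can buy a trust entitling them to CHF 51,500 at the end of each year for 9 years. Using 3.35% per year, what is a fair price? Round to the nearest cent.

PV = PMT · [1 − (1+i)^(−n)] / i = 51500 · 7.660564 = 394,519.0597

CHF 394,519.06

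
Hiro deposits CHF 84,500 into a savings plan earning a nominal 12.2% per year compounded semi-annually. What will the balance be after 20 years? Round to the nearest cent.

Periodic rate i = 0.122/2 = 0.061; n = 20 × 2 = 40 periods.
FV = 84,500 × (1 + 0.061)^40 = 902,551.6510

CHF 902,551.65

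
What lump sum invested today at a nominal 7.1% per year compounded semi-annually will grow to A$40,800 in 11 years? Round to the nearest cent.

A$18,939.04

Periodic rate i = 0.071/2 = 0.0355; n = 11 × 2 = 22 periods.
Discount factor = (1+0.0355)^(−22) = 0.464192; PV = 40,800 × 0.464192 = 18,939.0370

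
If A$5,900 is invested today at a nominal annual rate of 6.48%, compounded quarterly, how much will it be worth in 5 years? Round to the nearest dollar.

A$8,136

Periodic rate i = 0.0648/4 = 0.0162; n = 5 × 4 = 20 periods.
5,900 × (1+0.0162)^20 = 5,900 × 1.379062 = 8,136.4662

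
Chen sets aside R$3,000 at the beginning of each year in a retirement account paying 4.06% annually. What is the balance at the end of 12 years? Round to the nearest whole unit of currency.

R$47,069

FV = PMT · [(1+i)^n − 1] / i × (1+i) = 3000 · 15.689775 = 47,069.3260
(Beginning-of-period payments → annuity-due factor ×(1+i).)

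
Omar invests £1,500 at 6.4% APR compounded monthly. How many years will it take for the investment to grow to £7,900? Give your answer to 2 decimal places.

26.03 years

Periodic rate i = 0.064/12 = 0.00533333.
(1+i)^n = 7900/1500 = 5.26667, so n = ln 5.26667 / ln 1.00533 = 312.3420 months
= 312.3420/12 years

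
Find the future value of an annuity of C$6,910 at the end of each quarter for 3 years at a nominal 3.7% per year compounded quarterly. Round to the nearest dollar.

C$87,271

i = 0.037/4 = 0.00925 per quarter; n = 3·4 = 12.
FV = PMT · [(1+i)^n − 1] / i = 6910 · 12.629721 = 87,271.3747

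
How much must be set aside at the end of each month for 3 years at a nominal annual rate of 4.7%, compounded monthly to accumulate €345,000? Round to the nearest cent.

i = 0.047/12 = 0.00391667 per month; n = 3·12 = 36.
PMT = 345000 / ( [(1+0.00391667)^36 − 1] / 0.00391667 ) = 345000 / 38.580659 = 8,942.3044

€8,942.30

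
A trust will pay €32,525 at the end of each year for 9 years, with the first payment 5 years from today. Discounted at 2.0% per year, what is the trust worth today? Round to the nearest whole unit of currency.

€245,259

PV at t=4 (ordinary 9-year annuity): 32525 × a(9|0.02) = 32525 × 8.162237 = 265,476.7489
PV₀ = 265,476.7489 / (1+0.02)^4 = 265,476.7489 / 1.082432 = 245,259.4802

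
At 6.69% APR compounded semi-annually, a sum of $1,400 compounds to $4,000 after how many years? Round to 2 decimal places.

15.95 years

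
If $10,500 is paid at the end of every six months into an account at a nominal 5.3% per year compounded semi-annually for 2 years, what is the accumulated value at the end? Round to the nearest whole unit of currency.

Periodic rate i = 0.053/2 = 0.0265; n = 2 × 2 = 4 periods.
Accumulation factor s(4|0.0265) = 4.161828; FV = 10500 × 4.161828 = 43,699.1899

$43,699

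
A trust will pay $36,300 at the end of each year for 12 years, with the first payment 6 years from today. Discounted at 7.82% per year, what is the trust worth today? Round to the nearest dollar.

$189,503

Value one period before first payment (t=5): 36300 × [1 − (1+0.0782)^(−12)] / 0.0782 = 36300 × 7.606870 = 276,129.3891
Discount back 5 years: 276,129.3891 × (1+0.0782)^(−5) = 276,129.3891 × 0.686283 = 189,502.9585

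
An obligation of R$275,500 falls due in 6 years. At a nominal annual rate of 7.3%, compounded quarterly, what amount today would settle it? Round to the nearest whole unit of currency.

i = 0.073/4 = 0.01825 per quarter; n = 6·4 = 24.
PV = 275,500 / (1 + 0.01825)^24 = 275,500 / 1.543498 = 178,490.6837

R$178,491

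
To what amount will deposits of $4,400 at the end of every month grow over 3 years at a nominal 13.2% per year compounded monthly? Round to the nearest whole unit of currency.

i = 0.132/12 = 0.011 per month; n = 3·12 = 36.
Accumulation factor s(36|0.011) = 43.878191; FV = 4400 × 43.878191 = 193,064.0412

$193,064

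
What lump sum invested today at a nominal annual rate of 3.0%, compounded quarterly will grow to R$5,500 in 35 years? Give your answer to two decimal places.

R$1,932.21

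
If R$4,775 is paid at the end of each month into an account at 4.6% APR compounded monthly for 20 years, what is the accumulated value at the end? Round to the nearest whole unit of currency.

i = 0.046/12 = 0.00383333 per month; n = 20·12 = 240.
FV = 4775 × [(1+0.00383333)^240 − 1] / 0.00383333 = 4775 × 392.577607 = 1,874,558.0758

R$1,874,558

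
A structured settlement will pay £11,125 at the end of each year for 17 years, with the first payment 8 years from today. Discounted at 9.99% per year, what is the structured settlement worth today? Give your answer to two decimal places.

£45,851.64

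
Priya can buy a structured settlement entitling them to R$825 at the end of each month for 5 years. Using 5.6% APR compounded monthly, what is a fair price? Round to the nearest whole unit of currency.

Periodic rate i = 0.056/12 = 0.00466667; n = 5 × 12 = 60 periods.
Annuity factor a(60|0.00466667) = 52.226539; PV = 825 × 52.226539 = 43,086.8950

R$43,087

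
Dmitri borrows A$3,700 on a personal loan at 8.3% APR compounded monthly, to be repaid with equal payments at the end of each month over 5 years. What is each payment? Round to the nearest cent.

A$75.56

With 12 periods per year: i = 0.00691667, n = 60.
PMT = 3700 / ( [1 − (1+0.00691667)^(−60)] / 0.00691667 ) = 3700 / 48.970940 = 75.5550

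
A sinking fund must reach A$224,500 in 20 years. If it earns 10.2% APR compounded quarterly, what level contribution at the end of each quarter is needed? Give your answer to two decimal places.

A$881.22

With 4 periods per year: i = 0.0255, n = 80.
FV-annuity factor = 254.761072; PMT = 224500 / 254.761072 = 881.2178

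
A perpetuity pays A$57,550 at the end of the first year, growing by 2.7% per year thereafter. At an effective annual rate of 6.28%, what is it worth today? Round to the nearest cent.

PV = D₁/(r − g) = 57550/(0.0628 − 0.027) = 1,607,541.8994

A$1,607,541.90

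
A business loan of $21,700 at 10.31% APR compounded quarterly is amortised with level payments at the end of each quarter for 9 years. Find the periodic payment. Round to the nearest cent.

With 4 periods per year: i = 0.025775, n = 36.
PMT = 21700 / ( [1 − (1+0.025775)^(−36)] / 0.025775 ) = 21700 / 23.276082 = 932.2875

$932.29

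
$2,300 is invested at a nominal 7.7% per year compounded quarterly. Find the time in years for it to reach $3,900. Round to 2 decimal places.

Periodic rate i = 0.077/4 = 0.01925.
n = ln(3900/2300) / ln(1+0.01925) = ln(1.69565) / 0.019067 = 27.6953 quarters
= 27.6953/4 years

6.92 years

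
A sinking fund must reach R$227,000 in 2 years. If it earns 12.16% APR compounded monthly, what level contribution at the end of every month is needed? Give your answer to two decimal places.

R$8,402.38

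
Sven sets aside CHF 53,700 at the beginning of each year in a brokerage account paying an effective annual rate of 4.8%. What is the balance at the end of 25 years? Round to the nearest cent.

FV = PMT · [(1+i)^n − 1] / i × (1+i) = 53700 · 48.660660 = 2,613,077.4276
(Beginning-of-period payments → annuity-due factor ×(1+i).)

CHF 2,613,077.43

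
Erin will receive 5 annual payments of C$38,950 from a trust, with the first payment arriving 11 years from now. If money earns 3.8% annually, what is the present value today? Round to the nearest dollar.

PV at t=10 (ordinary 5-year annuity): 38950 × a(5|0.038) = 38950 × 4.476946 = 174,377.0462
Discount back 10 years: 174,377.0462 × (1+0.038)^(−10) = 174,377.0462 × 0.688694 = 120,092.4712

C$120,092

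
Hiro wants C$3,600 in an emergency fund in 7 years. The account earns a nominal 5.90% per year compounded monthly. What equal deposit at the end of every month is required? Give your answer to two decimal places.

With 12 periods per year: i = 0.00491667, n = 84.
FV-annuity factor = 103.691462; PMT = 3600 / 103.691462 = 34.7184

C$34.72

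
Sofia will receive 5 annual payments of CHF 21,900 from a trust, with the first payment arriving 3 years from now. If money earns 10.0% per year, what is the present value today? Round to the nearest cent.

PV at t=2 (ordinary 5-year annuity): 21900 × a(5|0.1) = 21900 × 3.790787 = 83,018.2303
Discount back 2 years: 83,018.2303 × (1+0.1)^(−2) = 83,018.2303 × 0.826446 = 68,610.1076

CHF 68,610.11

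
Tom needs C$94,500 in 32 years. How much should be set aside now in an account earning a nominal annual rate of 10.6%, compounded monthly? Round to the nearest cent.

C$3,226.81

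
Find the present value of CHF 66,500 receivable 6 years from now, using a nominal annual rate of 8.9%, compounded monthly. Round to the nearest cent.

CHF 39,062.87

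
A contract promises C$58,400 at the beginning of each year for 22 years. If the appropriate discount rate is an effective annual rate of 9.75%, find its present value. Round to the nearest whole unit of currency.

C$572,473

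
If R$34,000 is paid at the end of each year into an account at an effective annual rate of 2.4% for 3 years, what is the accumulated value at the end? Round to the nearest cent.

R$104,467.58

FV = 34000 × [(1+0.024)^3 − 1] / 0.024 = 34000 × 3.072576 = 104,467.5840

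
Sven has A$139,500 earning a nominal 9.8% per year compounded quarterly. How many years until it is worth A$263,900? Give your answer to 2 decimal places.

6.58 years

Periodic rate i = 0.098/4 = 0.0245.
(1+i)^n = 263900/139500 = 1.89176, so n = ln 1.89176 / ln 1.0245 = 26.3381 quarters
= 26.3381/4 years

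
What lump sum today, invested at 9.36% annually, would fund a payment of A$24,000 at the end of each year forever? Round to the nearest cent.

A$256,410.26

PV = C/r = 24000/0.0936 = 256,410.2564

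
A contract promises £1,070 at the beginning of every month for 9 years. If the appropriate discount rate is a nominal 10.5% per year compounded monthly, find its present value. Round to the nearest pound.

i = 0.105/12 = 0.00875 per month; n = 9·12 = 108.
PV = 1070 × [1 − (1+0.00875)^(−108)] / 0.00875 × (1+i) = 1070 × 70.291949 = 75,212.3853
Payments are at the start of each period, so multiply by (1+i).

£75,212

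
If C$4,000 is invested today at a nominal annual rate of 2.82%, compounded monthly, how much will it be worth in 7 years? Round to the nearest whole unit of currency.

i = 0.0282/12 = 0.00235 per month; n = 7·12 = 84.
4,000 × (1+0.00235)^84 = 4,000 × 1.217949 = 4,871.7966

C$4,872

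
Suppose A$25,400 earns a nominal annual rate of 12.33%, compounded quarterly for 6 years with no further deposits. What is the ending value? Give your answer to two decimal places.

With 4 periods per year: i = 0.030825, n = 24.
25,400 × (1+0.030825)^24 = 25,400 × 2.072233 = 52,634.7230

A$52,634.72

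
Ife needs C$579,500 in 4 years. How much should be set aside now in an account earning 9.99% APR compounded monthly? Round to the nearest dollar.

C$389,249

With 12 periods per year: i = 0.008325, n = 48.
PV = 579,500 / (1 + 0.008325)^48 = 579,500 / 1.488763 = 389,249.2265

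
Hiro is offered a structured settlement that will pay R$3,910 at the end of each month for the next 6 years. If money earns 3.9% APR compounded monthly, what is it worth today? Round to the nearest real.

Periodic rate i = 0.039/12 = 0.00325; n = 6 × 12 = 72 periods.
PV = PMT · [1 − (1+i)^(−n)] / i = 3910 · 64.103958 = 250,646.4742

R$250,646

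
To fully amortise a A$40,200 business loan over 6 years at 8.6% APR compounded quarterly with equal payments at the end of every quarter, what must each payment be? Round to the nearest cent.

A$2,161.70

With 4 periods per year: i = 0.0215, n = 24.
PMT = 40200 / ( [1 − (1+0.0215)^(−24)] / 0.0215 ) = 40200 / 18.596435 = 2,161.7047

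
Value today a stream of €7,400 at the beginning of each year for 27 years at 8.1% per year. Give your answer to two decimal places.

€86,699.93

PV = PMT · [1 − (1+i)^(−n)] / i × (1+i) = 7400 · 11.716207 = 86,699.9309
(Beginning-of-period payments → annuity-due factor ×(1+i).)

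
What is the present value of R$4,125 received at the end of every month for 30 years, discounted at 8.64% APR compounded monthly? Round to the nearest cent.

i = 0.0864/12 = 0.0072 per month; n = 30·12 = 360.
PV = 4125 × [1 − (1+0.0072)^(−360)] / 0.0072 = 4125 × 128.393239 = 529,622.1096

R$529,622.11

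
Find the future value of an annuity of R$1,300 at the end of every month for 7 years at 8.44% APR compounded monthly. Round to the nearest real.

With 12 periods per year: i = 0.00703333, n = 84.
Accumulation factor s(84|0.00703333) = 113.986136; FV = 1300 × 113.986136 = 148,181.9763

R$148,182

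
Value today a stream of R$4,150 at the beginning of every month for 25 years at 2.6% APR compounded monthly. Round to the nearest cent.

Periodic rate i = 0.026/12 = 0.00216667; n = 25 × 12 = 300 periods.
Annuity factor a(300|0.00216667) × (1+i) = 220.902364; PV = 4150 × 220.902364 = 916,744.8111
(annuity-due: payments at period start, so ×(1+i).)

R$916,744.81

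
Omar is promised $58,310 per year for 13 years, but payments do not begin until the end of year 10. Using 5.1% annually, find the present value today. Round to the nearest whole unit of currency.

$347,968

Value one period before first payment (t=9): 58310 × [1 − (1+0.051)^(−13)] / 0.051 = 58310 × 9.337274 = 544,456.4399
PV₀ = 544,456.4399 / (1+0.051)^9 = 544,456.4399 / 1.564676 = 347,967.5095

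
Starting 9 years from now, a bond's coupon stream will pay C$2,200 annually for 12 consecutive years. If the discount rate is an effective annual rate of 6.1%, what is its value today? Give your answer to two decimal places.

C$11,422.61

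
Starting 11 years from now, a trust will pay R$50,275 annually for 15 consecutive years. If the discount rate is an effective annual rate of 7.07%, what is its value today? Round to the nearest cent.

PV at t=10 (ordinary 15-year annuity): 50275 × a(15|0.0707) = 50275 × 9.067781 = 455,882.7119
Discount back 10 years: 455,882.7119 × (1+0.0707)^(−10) = 455,882.7119 × 0.505036 = 230,236.9887

R$230,236.99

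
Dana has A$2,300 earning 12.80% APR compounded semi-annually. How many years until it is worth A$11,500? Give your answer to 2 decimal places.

Periodic rate i = 0.128/2 = 0.064.
n = ln(11500/2300) / ln(1+0.064) = ln(5.00000) / 0.062035 = 25.9439 half-years
= 25.9439/2 years

12.97 years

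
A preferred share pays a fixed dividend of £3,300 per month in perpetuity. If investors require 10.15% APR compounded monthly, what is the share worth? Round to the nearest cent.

Periodic rate i = 0.1015/12 = 0.00845833.
PV = PMT / i = 3300 / 0.00845833 = 390,147.7833

£390,147.78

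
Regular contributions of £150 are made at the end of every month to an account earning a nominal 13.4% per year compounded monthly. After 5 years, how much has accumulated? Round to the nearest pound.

£12,721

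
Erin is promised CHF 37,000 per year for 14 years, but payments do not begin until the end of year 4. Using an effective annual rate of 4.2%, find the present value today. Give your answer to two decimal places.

Value one period before first payment (t=3): 37000 × [1 − (1+0.042)^(−14)] / 0.042 = 37000 × 10.425009 = 385,725.3198
Discount back 3 years: 385,725.3198 × (1+0.042)^(−3) = 385,725.3198 × 0.883887 = 340,937.6717

CHF 340,937.67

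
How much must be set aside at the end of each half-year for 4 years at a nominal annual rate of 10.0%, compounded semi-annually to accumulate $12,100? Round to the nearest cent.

Periodic rate i = 0.1/2 = 0.05; n = 4 × 2 = 8 periods.
PMT = 12100 / ( [(1+0.05)^8 − 1] / 0.05 ) = 12100 / 9.549109 = 1,267.1339

$1,267.13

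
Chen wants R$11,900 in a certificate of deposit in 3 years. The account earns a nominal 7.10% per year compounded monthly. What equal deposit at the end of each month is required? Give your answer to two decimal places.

R$297.57

i = 0.071/12 = 0.00591667 per month; n = 3·12 = 36.
FV-annuity factor = 39.990127; PMT = 11900 / 39.990127 = 297.5735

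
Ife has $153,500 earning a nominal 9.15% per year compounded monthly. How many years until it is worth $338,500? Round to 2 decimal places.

8.68 years

Periodic rate i = 0.0915/12 = 0.007625.
(1+i)^n = 338500/153500 = 2.20521, so n = ln 2.20521 / ln 1.00762 = 104.1095 months
= 104.1095/12 years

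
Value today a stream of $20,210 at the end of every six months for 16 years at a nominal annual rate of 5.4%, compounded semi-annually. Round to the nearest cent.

$429,402.68

With 2 periods per year: i = 0.027, n = 32.
PV = 20210 × [1 − (1+0.027)^(−32)] / 0.027 = 20210 × 21.247040 = 429,402.6841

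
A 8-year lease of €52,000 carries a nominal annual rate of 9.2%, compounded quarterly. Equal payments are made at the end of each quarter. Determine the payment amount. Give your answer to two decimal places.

€2,313.51

Periodic rate i = 0.092/4 = 0.023; n = 8 × 4 = 32 periods.
PMT = 52000 / ( [1 − (1+0.023)^(−32)] / 0.023 ) = 52000 / 22.476685 = 2,313.5084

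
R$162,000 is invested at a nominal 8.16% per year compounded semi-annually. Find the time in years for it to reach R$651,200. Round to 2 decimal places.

17.39 years

Periodic rate i = 0.0816/2 = 0.0408.
n = ln(651200/162000) / ln(1+0.0408) = ln(4.01975) / 0.039990 = 34.7895 half-years
= 34.7895/2 years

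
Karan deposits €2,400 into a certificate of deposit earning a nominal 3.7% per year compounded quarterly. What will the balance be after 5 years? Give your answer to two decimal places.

€2,885.27

With 4 periods per year: i = 0.00925, n = 20.
2,400 × (1+0.00925)^20 = 2,400 × 1.202196 = 2,885.2696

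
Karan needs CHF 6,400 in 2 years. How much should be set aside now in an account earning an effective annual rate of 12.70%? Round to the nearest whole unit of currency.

Discount factor = (1+0.127)^(−2) = 0.787322; PV = 6,400 × 0.787322 = 5,038.8583

CHF 5,039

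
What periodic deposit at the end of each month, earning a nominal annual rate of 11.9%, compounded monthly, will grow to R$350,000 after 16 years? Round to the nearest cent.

R$614.30

With 12 periods per year: i = 0.00991667, n = 192.
FV-annuity factor = 569.750871; PMT = 350000 / 569.750871 = 614.3036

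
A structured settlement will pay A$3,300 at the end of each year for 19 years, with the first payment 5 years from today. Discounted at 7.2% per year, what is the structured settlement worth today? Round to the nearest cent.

A$25,443.89

Value one period before first payment (t=4): 3300 × [1 − (1+0.072)^(−19)] / 0.072 = 3300 × 10.182367 = 33,601.8107
PV₀ = 33,601.8107 / (1+0.072)^4 = 33,601.8107 / 1.320624 = 25,443.8918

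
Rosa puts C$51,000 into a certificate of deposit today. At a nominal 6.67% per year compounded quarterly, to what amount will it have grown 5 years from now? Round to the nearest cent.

C$70,992.60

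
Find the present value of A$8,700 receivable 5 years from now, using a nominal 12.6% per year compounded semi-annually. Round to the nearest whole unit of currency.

A$4,723

i = 0.126/2 = 0.063 per half-year; n = 5·2 = 10.
Discount factor = (1+0.063)^(−10) = 0.542834; PV = 8,700 × 0.542834 = 4,722.6592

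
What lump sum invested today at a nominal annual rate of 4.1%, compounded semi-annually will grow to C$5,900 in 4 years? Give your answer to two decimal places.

C$5,015.89

i = 0.041/2 = 0.0205 per half-year; n = 4·2 = 8.
Discount factor = (1+0.0205)^(−8) = 0.850151; PV = 5,900 × 0.850151 = 5,015.8893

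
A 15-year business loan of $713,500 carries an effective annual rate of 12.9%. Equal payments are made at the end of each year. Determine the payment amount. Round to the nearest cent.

$109,838.43

PMT = 713500 / ( [1 − (1+0.129)^(−15)] / 0.129 ) = 713500 / 6.495905 = 109,838.4347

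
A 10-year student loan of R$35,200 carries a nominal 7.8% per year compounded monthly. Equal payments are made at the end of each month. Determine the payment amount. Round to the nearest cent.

R$423.36

With 12 periods per year: i = 0.0065, n = 120.
Annuity-PV factor = 83.143920; PMT = 35200 / 83.143920 = 423.3623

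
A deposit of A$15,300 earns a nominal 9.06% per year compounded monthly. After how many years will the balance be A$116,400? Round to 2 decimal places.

22.48 years

Periodic rate i = 0.0906/12 = 0.00755.
n = ln(116400/15300) / ln(1+0.00755) = ln(7.60784) / 0.007522 = 269.7788 months
= 269.7788/12 years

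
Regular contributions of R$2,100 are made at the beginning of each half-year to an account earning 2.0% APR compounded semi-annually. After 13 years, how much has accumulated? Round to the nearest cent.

R$62,623.86

With 2 periods per year: i = 0.01, n = 26.
Accumulation factor s(26|0.01) × (1+i) = 29.820888; FV = 2100 × 29.820888 = 62,623.8644
(Beginning-of-period payments → annuity-due factor ×(1+i).)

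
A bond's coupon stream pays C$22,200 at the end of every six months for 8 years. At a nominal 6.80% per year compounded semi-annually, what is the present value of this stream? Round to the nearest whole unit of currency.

With 2 periods per year: i = 0.034, n = 16.
PV = PMT · [1 − (1+i)^(−n)] / i = 22200 · 12.185447 = 270,516.9145

C$270,517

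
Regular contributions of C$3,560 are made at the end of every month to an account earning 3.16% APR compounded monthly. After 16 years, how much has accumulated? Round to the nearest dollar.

Periodic rate i = 0.0316/12 = 0.00263333; n = 16 × 12 = 192 periods.
Accumulation factor s(192|0.00263333) = 249.447563; FV = 3560 × 249.447563 = 888,033.3230

C$888,033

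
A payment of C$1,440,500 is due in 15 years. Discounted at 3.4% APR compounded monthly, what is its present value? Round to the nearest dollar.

With 12 periods per year: i = 0.00283333, n = 180.
PV = 1,440,500 / (1 + 0.00283333)^180 = 1,440,500 / 1.664091 = 865,637.9008

C$865,638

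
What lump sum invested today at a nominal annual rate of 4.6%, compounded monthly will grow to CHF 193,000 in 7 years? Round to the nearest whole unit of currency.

Periodic rate i = 0.046/12 = 0.00383333; n = 7 × 12 = 84 periods.
Discount factor = (1+0.00383333)^(−84) = 0.725144; PV = 193,000 × 0.725144 = 139,952.8784

CHF 139,953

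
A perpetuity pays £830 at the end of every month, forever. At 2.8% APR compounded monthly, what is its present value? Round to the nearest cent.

Periodic rate i = 0.028/12 = 0.00233333.
PV = C/r = 830/0.00233333 = 355,714.2857

£355,714.29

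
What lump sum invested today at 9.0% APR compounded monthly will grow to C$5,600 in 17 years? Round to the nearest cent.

C$1,219.54

Periodic rate i = 0.09/12 = 0.0075; n = 17 × 12 = 204 periods.
PV = 5,600 / (1 + 0.0075)^204 = 5,600 / 4.591887 = 1,219.5422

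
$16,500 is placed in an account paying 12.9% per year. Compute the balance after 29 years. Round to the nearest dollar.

$556,683

FV = 16,500 × (1 + 0.129)^29 = 556,683.3859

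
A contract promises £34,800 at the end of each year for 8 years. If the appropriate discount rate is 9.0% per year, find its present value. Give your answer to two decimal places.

£192,611.71

PV = PMT · [1 − (1+i)^(−n)] / i = 34800 · 5.534819 = 192,611.7052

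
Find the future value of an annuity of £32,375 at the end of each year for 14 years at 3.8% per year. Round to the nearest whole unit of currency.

£584,141

FV = 32375 × [(1+0.038)^14 − 1] / 0.038 = 32375 × 18.042966 = 584,141.0224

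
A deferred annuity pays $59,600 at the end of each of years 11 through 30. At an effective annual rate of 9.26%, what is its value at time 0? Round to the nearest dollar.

PV at t=10 (ordinary 20-year annuity): 59600 × a(20|0.0926) = 59600 × 8.961899 = 534,129.2080
Discount back 10 years: 534,129.2080 × (1+0.0926)^(−10) = 534,129.2080 × 0.412466 = 220,310.0787

$220,310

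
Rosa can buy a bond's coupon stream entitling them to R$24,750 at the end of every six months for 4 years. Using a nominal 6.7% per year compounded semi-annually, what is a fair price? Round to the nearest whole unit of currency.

R$171,201

i = 0.067/2 = 0.0335 per half-year; n = 4·2 = 8.
PV = 24750 × [1 − (1+0.0335)^(−8)] / 0.0335 = 24750 × 6.917193 = 171,200.5309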